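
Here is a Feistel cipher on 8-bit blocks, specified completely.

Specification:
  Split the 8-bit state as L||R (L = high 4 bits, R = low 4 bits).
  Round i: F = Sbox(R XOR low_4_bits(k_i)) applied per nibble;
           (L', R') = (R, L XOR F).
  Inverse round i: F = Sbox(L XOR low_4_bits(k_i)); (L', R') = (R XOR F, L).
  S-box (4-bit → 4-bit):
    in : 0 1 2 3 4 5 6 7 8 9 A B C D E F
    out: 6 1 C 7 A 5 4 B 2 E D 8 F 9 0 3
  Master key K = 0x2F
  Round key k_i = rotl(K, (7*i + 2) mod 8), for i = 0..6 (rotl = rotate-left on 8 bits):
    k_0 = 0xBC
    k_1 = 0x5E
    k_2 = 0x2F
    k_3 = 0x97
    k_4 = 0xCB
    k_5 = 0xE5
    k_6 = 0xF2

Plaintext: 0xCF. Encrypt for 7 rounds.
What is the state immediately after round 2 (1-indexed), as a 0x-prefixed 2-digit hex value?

0xBA

s_0 = plaintext = 0xCF
s_1 = Round(s_0, k_0) = 0xFB
s_2 = Round(s_1, k_1) = 0xBA
s_3 = Round(s_2, k_2) = 0xAE
s_4 = Round(s_3, k_3) = 0xE4
s_5 = Round(s_4, k_4) = 0x4D
s_6 = Round(s_5, k_5) = 0xD6
s_7 = Round(s_6, k_6) = 0x67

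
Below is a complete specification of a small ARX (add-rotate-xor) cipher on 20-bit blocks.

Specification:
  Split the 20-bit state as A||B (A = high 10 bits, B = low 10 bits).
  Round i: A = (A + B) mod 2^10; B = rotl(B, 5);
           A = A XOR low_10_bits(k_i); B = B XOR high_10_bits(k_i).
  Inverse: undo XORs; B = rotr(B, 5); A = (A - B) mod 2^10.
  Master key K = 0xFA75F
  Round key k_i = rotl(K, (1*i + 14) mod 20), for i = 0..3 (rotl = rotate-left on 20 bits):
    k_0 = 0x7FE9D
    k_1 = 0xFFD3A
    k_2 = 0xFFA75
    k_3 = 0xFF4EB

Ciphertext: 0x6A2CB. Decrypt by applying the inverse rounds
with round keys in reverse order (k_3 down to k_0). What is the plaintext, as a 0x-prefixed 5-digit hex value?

s_0 = ciphertext = 0x6A2CB
s_1 = InvRound(s_0, k_3) = 0x9EAC9
s_2 = InvRound(s_1, k_2) = 0x49AE9
s_3 = InvRound(s_2, k_1) = 0x552C8
s_4 = InvRound(s_3, k_0) = 0x342F9

0x342F9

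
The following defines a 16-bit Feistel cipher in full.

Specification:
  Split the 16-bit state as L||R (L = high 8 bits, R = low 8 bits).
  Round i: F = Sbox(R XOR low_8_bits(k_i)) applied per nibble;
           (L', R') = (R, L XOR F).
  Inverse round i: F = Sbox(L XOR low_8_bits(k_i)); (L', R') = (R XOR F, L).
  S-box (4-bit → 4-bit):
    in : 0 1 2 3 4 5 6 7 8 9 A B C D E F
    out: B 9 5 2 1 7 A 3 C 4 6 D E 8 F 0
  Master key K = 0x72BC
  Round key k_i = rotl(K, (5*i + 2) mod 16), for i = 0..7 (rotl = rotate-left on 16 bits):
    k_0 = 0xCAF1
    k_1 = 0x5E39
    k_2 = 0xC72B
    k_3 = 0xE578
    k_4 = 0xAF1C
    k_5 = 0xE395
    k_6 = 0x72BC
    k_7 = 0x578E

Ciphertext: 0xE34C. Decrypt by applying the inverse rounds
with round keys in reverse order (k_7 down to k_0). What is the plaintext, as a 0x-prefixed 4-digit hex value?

0x1C91

s_0 = ciphertext = 0xE34C
s_1 = InvRound(s_0, k_7) = 0xE4E3
s_2 = InvRound(s_1, k_6) = 0x9FE4
s_3 = InvRound(s_2, k_5) = 0x529F
s_4 = InvRound(s_3, k_4) = 0x8052
s_5 = InvRound(s_4, k_3) = 0x5E80
s_6 = InvRound(s_5, k_2) = 0xB75E
s_7 = InvRound(s_6, k_1) = 0x91B7
s_8 = InvRound(s_7, k_0) = 0x1C91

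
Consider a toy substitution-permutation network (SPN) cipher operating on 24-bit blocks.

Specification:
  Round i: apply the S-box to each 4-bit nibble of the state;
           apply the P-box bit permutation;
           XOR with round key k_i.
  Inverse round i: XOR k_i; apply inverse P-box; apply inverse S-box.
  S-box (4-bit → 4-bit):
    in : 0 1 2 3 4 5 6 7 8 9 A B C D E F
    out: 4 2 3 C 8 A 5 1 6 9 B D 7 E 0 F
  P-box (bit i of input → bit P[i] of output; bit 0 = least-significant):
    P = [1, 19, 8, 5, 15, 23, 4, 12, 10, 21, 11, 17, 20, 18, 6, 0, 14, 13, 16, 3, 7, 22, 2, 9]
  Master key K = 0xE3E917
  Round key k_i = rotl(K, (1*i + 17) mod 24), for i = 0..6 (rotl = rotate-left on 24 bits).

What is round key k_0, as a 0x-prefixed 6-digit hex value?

K = 0xE3E917
k_0 = rotl(K, (1*0+17) mod 24) = rotl(K, 17) = 0x2FC7D2

0x2FC7D2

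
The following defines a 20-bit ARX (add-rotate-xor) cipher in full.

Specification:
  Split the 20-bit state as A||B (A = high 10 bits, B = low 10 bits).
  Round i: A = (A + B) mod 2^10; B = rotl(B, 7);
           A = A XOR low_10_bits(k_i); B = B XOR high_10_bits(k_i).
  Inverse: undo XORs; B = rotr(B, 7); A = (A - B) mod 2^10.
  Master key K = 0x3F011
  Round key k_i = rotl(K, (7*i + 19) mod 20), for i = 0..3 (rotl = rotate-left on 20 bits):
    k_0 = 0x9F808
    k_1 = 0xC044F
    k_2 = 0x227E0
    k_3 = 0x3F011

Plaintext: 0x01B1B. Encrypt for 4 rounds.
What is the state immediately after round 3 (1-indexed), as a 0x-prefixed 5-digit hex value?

0xE6DB7

s_0 = plaintext = 0x01B1B
s_1 = Round(s_0, k_0) = 0xCA79D
s_2 = Round(s_1, k_1) = 0xA25F2
s_3 = Round(s_2, k_2) = 0xE6DB7
s_4 = Round(s_3, k_3) = 0x50F4A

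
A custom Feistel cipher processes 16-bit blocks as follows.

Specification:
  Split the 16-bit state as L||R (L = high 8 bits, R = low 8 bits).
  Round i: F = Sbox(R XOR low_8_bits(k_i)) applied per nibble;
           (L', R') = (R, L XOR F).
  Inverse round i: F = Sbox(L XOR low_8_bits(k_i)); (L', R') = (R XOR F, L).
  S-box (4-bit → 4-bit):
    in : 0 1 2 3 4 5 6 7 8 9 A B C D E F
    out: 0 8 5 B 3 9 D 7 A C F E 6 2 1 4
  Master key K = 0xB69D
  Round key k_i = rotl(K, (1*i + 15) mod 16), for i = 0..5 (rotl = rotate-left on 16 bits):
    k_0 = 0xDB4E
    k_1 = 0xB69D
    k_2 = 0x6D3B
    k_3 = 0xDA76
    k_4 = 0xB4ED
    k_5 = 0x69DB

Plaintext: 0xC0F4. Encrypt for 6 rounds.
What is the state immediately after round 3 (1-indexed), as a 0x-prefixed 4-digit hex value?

0x1170

s_0 = plaintext = 0xC0F4
s_1 = Round(s_0, k_0) = 0xF42F
s_2 = Round(s_1, k_1) = 0x2F11
s_3 = Round(s_2, k_2) = 0x1170
s_4 = Round(s_3, k_3) = 0x701C
s_5 = Round(s_4, k_4) = 0x1C38
s_6 = Round(s_5, k_5) = 0x3807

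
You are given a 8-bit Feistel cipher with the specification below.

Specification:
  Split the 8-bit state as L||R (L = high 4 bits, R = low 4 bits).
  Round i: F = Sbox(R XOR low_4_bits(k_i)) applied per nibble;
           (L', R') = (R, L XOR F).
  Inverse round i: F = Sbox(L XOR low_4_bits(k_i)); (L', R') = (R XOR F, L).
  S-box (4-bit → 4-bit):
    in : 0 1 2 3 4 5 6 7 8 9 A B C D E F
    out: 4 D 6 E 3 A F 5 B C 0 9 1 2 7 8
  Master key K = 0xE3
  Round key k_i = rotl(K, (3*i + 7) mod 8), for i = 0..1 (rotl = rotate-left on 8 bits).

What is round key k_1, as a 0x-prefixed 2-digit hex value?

0x8F

K = 0xE3
k_0 = rotl(K, (3*0+7) mod 8) = rotl(K, 7) = 0xF1
k_1 = rotl(K, (3*1+7) mod 8) = rotl(K, 2) = 0x8F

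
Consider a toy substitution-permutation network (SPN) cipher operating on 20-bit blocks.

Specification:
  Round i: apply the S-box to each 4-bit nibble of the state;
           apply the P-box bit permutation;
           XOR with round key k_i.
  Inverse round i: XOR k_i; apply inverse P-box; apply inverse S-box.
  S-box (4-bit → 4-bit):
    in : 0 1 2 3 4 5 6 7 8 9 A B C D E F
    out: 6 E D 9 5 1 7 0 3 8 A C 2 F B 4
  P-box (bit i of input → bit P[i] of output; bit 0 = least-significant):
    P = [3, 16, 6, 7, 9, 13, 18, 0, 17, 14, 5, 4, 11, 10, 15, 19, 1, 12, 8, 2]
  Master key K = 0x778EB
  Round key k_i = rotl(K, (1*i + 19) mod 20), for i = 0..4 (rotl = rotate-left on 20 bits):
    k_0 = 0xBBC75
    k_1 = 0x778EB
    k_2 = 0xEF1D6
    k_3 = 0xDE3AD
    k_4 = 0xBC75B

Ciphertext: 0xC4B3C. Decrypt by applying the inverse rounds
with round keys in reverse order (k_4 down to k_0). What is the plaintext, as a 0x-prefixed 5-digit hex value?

0xCD86C

s_0 = ciphertext = 0xC4B3C
s_1 = InvRound(s_0, k_4) = 0x364B0
s_2 = InvRound(s_1, k_3) = 0xB1325
s_3 = InvRound(s_2, k_2) = 0x5F1D1
s_4 = InvRound(s_3, k_1) = 0x44275
s_5 = InvRound(s_4, k_0) = 0xCD86C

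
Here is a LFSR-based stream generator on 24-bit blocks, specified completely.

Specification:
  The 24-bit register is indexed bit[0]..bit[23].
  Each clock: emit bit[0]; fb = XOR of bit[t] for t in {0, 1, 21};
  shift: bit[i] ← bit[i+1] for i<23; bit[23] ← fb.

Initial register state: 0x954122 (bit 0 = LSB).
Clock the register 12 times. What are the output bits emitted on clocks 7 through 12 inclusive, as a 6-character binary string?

reg_0 = 0x954122
clock 1: out=0, reg = 0xCAA091
clock 2: out=1, reg = 0xE55048
clock 3: out=0, reg = 0xF2A824
clock 4: out=0, reg = 0xF95412
clock 5: out=0, reg = 0x7CAA09
clock 6: out=1, reg = 0x3E5504
clock 7: out=0, reg = 0x9F2A82
clock 8: out=0, reg = 0xCF9541
clock 9: out=1, reg = 0xE7CAA0
clock 10: out=0, reg = 0xF3E550
clock 11: out=0, reg = 0xF9F2A8
clock 12: out=0, reg = 0xFCF954

001000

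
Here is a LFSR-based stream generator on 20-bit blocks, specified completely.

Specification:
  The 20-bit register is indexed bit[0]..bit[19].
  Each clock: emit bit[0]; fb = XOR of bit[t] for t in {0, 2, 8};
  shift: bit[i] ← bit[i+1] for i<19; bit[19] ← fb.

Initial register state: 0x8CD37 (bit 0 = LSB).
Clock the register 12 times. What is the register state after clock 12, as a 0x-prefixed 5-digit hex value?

0x6B78C

reg_0 = 0x8CD37
clock 1: out=1, reg = 0xC669B
clock 2: out=1, reg = 0xE334D
clock 3: out=1, reg = 0xF19A6
clock 4: out=0, reg = 0x78CD3
clock 5: out=1, reg = 0xBC669
clock 6: out=1, reg = 0xDE334
clock 7: out=0, reg = 0x6F19A
clock 8: out=0, reg = 0xB78CD
clock 9: out=1, reg = 0x5BC66
clock 10: out=0, reg = 0xADE33
clock 11: out=1, reg = 0xD6F19
clock 12: out=1, reg = 0x6B78C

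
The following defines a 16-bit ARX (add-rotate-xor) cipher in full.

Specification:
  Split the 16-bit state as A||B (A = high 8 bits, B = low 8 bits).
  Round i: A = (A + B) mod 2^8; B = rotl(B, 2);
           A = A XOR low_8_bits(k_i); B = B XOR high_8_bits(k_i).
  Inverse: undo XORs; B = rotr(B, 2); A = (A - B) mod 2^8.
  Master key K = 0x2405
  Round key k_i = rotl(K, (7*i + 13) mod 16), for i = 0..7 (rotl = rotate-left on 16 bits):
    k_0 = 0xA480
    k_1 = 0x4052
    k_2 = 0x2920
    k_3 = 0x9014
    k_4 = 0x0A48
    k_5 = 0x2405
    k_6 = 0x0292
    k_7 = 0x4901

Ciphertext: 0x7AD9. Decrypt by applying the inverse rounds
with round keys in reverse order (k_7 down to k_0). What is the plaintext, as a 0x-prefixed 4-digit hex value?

s_0 = ciphertext = 0x7AD9
s_1 = InvRound(s_0, k_7) = 0x5724
s_2 = InvRound(s_1, k_6) = 0x3C89
s_3 = InvRound(s_2, k_5) = 0xCE6B
s_4 = InvRound(s_3, k_4) = 0x2E58
s_5 = InvRound(s_4, k_3) = 0x0832
s_6 = InvRound(s_5, k_2) = 0x62C6
s_7 = InvRound(s_6, k_1) = 0x8FA1
s_8 = InvRound(s_7, k_0) = 0xCE41

0xCE41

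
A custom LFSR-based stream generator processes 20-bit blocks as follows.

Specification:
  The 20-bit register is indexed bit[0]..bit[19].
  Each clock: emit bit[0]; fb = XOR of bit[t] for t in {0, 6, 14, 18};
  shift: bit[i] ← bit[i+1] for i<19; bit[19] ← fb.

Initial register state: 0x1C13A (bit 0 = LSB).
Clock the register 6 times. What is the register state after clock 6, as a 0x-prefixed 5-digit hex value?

0x34704

reg_0 = 0x1C13A
clock 1: out=0, reg = 0x8E09D
clock 2: out=1, reg = 0x4704E
clock 3: out=0, reg = 0xA3827
clock 4: out=1, reg = 0xD1C13
clock 5: out=1, reg = 0x68E09
clock 6: out=1, reg = 0x34704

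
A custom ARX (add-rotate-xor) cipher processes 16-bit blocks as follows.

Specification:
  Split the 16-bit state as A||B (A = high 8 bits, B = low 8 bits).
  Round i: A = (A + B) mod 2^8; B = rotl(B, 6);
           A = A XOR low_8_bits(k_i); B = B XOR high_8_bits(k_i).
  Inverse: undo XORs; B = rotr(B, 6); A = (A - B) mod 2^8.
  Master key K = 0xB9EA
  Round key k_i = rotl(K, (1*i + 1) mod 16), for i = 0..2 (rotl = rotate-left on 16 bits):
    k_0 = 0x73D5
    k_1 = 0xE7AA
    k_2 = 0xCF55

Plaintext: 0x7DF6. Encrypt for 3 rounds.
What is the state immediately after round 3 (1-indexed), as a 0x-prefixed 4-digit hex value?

s_0 = plaintext = 0x7DF6
s_1 = Round(s_0, k_0) = 0xA6CE
s_2 = Round(s_1, k_1) = 0xDE54
s_3 = Round(s_2, k_2) = 0x67DA

0x67DA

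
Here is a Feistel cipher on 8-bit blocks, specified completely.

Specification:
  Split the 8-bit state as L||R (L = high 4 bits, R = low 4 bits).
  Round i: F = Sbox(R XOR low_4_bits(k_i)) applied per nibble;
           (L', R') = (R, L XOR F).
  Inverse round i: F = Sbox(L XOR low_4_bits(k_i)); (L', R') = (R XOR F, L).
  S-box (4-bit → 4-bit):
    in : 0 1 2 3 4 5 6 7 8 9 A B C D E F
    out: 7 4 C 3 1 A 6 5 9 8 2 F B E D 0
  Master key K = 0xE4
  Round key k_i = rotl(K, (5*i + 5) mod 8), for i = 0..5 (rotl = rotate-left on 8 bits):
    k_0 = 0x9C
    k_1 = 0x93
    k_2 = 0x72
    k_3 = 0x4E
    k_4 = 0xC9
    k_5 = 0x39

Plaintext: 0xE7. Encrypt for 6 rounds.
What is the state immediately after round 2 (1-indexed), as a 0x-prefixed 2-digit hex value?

s_0 = plaintext = 0xE7
s_1 = Round(s_0, k_0) = 0x71
s_2 = Round(s_1, k_1) = 0x1B
s_3 = Round(s_2, k_2) = 0xB9
s_4 = Round(s_3, k_3) = 0x9E
s_5 = Round(s_4, k_4) = 0xEC
s_6 = Round(s_5, k_5) = 0xC4

0x1B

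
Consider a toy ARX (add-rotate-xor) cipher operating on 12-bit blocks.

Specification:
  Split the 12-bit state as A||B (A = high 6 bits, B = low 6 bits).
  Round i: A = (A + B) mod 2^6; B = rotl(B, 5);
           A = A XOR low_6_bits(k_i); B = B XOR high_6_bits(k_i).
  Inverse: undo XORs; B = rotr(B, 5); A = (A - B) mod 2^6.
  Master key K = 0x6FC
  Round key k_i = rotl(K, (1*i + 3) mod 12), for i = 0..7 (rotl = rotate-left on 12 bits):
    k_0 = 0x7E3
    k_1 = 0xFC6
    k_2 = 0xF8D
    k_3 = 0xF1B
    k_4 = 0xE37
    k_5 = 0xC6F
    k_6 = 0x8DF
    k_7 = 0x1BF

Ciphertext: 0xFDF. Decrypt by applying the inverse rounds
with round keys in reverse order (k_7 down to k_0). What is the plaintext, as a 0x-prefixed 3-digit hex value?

s_0 = ciphertext = 0xFDF
s_1 = InvRound(s_0, k_7) = 0x3B2
s_2 = InvRound(s_1, k_6) = 0xBE2
s_3 = InvRound(s_2, k_5) = 0x6A6
s_4 = InvRound(s_3, k_4) = 0xC7C
s_5 = InvRound(s_4, k_3) = 0xA80
s_6 = InvRound(s_5, k_2) = 0xABD
s_7 = InvRound(s_6, k_1) = 0xA04
s_8 = InvRound(s_7, k_0) = 0x576

0x576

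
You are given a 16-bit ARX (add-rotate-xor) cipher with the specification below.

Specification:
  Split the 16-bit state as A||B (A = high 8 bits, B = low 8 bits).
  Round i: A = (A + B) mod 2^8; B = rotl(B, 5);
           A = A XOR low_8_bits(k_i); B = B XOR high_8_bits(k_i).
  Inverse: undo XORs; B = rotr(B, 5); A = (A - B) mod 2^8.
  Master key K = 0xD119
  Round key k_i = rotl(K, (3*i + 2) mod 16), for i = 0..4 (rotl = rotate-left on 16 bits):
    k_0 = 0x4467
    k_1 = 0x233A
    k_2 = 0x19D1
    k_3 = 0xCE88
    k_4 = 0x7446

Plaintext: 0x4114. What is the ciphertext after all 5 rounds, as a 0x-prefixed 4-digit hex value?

0x1A34

s_0 = plaintext = 0x4114
s_1 = Round(s_0, k_0) = 0x32C6
s_2 = Round(s_1, k_1) = 0xC2FB
s_3 = Round(s_2, k_2) = 0x6C66
s_4 = Round(s_3, k_3) = 0x5A02
s_5 = Round(s_4, k_4) = 0x1A34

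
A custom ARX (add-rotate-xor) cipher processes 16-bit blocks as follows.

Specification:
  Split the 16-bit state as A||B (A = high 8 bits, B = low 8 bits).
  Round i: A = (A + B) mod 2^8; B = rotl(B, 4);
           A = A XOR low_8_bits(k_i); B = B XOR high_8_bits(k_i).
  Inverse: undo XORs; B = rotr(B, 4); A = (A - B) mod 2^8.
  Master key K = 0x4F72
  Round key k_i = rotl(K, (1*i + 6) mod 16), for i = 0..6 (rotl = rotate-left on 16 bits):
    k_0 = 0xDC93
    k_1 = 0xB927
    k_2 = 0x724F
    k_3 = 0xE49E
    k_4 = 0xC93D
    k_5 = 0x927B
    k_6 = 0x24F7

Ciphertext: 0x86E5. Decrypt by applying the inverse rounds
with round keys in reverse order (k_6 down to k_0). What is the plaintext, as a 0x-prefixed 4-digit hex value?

0x33A5

s_0 = ciphertext = 0x86E5
s_1 = InvRound(s_0, k_6) = 0x551C
s_2 = InvRound(s_1, k_5) = 0x46E8
s_3 = InvRound(s_2, k_4) = 0x6912
s_4 = InvRound(s_3, k_3) = 0x886F
s_5 = InvRound(s_4, k_2) = 0xF6D1
s_6 = InvRound(s_5, k_1) = 0x4B86
s_7 = InvRound(s_6, k_0) = 0x33A5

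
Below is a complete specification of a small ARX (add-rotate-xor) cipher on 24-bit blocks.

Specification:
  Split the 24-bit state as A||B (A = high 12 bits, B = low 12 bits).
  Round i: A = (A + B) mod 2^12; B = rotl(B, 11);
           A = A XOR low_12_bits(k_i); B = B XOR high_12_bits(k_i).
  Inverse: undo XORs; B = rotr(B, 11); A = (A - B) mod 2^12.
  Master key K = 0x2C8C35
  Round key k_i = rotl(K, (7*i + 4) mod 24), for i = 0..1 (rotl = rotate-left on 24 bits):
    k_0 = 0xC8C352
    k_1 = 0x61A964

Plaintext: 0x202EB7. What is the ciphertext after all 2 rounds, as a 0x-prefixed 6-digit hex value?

0xEA6FF1

s_0 = plaintext = 0x202EB7
s_1 = Round(s_0, k_0) = 0x3EB3D7
s_2 = Round(s_1, k_1) = 0xEA6FF1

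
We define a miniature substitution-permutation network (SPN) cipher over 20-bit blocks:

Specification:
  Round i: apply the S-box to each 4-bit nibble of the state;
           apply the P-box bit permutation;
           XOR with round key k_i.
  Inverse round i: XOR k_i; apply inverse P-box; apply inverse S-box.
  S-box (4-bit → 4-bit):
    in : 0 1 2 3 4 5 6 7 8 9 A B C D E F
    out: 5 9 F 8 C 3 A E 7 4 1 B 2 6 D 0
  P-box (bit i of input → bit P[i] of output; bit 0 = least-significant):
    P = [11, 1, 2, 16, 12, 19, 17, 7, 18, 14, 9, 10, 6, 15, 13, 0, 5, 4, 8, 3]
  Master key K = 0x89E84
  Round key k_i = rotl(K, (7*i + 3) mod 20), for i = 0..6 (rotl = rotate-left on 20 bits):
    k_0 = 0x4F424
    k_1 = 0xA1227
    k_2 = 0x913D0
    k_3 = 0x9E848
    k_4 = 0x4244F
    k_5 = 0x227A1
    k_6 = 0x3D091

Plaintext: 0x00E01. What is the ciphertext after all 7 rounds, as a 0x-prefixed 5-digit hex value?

s_0 = plaintext = 0x00E01
s_1 = Round(s_0, k_0) = 0x3CB44
s_2 = Round(s_1, k_1) = 0xDD6AB
s_3 = Round(s_2, k_2) = 0x8EEC2
s_4 = Round(s_3, k_3) = 0x4C73F
s_5 = Round(s_4, k_4) = 0x4E3C7
s_6 = Round(s_5, k_5) = 0xB02EE
s_7 = Round(s_6, k_6) = 0x4AE6D

0x4AE6D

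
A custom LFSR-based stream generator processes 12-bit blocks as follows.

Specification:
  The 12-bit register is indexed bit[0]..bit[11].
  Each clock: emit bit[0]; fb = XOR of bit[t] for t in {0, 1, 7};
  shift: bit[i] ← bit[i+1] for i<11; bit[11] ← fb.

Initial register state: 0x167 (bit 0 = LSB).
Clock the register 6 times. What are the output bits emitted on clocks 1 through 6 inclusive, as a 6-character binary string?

reg_0 = 0x167
clock 1: out=1, reg = 0x0B3
clock 2: out=1, reg = 0x859
clock 3: out=1, reg = 0xC2C
clock 4: out=0, reg = 0x616
clock 5: out=0, reg = 0xB0B
clock 6: out=1, reg = 0x585

111001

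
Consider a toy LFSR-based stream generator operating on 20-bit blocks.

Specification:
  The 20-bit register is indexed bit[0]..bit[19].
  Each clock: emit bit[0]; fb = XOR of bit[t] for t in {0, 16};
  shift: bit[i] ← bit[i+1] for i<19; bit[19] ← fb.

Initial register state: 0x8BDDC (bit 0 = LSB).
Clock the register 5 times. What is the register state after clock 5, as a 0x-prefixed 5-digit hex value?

reg_0 = 0x8BDDC
clock 1: out=0, reg = 0x45EEE
clock 2: out=0, reg = 0x22F77
clock 3: out=1, reg = 0x917BB
clock 4: out=1, reg = 0x48BDD
clock 5: out=1, reg = 0xA45EE

0xA45EE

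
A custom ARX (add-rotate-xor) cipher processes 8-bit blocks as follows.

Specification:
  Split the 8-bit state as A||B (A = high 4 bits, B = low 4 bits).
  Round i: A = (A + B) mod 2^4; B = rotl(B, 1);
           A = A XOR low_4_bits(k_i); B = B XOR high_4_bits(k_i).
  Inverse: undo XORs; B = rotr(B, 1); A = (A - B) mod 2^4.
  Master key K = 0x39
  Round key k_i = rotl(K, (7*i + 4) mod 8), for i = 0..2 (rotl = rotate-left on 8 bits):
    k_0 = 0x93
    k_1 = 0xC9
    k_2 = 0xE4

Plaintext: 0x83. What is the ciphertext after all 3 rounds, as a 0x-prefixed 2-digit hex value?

0x58

s_0 = plaintext = 0x83
s_1 = Round(s_0, k_0) = 0x8F
s_2 = Round(s_1, k_1) = 0xE3
s_3 = Round(s_2, k_2) = 0x58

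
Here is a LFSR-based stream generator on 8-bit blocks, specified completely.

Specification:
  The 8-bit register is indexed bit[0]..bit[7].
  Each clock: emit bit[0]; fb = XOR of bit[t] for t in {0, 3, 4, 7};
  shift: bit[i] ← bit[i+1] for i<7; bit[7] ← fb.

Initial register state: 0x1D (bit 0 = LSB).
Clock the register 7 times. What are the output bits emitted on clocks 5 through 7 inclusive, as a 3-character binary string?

100

reg_0 = 0x1D
clock 1: out=1, reg = 0x8E
clock 2: out=0, reg = 0x47
clock 3: out=1, reg = 0xA3
clock 4: out=1, reg = 0x51
clock 5: out=1, reg = 0x28
clock 6: out=0, reg = 0x94
clock 7: out=0, reg = 0x4A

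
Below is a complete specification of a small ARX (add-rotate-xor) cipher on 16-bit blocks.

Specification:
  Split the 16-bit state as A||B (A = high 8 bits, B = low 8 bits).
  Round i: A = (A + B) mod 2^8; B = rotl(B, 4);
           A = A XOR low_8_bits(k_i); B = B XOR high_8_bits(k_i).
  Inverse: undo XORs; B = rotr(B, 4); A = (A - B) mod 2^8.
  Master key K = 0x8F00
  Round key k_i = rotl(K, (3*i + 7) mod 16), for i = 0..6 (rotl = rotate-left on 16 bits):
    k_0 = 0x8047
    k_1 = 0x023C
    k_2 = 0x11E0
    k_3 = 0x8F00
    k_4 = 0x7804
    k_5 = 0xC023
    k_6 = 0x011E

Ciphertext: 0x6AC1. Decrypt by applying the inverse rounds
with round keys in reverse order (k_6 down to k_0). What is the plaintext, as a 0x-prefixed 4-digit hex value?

0xF2DF

s_0 = ciphertext = 0x6AC1
s_1 = InvRound(s_0, k_6) = 0x680C
s_2 = InvRound(s_1, k_5) = 0x7FCC
s_3 = InvRound(s_2, k_4) = 0x304B
s_4 = InvRound(s_3, k_3) = 0xE44C
s_5 = InvRound(s_4, k_2) = 0x2FD5
s_6 = InvRound(s_5, k_1) = 0x967D
s_7 = InvRound(s_6, k_0) = 0xF2DF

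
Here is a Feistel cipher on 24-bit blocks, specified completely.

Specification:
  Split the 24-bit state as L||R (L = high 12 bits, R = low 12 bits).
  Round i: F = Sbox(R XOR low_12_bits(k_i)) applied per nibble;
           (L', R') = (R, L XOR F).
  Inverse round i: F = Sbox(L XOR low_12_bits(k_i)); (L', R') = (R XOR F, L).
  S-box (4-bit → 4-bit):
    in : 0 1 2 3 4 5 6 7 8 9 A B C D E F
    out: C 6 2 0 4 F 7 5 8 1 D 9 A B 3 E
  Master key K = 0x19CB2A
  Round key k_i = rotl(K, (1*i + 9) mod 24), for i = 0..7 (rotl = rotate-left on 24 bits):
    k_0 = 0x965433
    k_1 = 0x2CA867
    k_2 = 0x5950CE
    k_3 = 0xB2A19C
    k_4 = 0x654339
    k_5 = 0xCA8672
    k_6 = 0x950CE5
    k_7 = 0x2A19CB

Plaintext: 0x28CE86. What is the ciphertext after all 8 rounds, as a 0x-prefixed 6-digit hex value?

s_0 = plaintext = 0x28CE86
s_1 = Round(s_0, k_0) = 0xE86F13
s_2 = Round(s_1, k_1) = 0xF13BD2
s_3 = Round(s_2, k_2) = 0xBD2679
s_4 = Round(s_3, k_3) = 0x679EED
s_5 = Round(s_4, k_4) = 0xEEDDCD
s_6 = Round(s_5, k_5) = 0xDCD773
s_7 = Round(s_6, k_6) = 0x7734DA
s_8 = Round(s_7, k_7) = 0x4DAC15

0x4DAC15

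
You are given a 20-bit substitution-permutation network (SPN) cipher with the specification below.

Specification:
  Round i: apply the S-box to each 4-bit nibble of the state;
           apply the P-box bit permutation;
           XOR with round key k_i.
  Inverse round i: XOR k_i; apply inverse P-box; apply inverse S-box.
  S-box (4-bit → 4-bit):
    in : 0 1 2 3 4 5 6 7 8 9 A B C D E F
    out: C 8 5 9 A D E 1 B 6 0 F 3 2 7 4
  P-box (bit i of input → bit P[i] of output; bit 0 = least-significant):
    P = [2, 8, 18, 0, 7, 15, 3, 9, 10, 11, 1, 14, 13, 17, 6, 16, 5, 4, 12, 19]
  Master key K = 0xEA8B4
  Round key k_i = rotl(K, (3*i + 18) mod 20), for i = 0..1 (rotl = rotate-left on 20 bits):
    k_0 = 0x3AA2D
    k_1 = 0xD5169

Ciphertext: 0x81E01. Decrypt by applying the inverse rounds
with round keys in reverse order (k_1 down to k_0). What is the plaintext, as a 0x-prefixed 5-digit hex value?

s_0 = ciphertext = 0x81E01
s_1 = InvRound(s_0, k_1) = 0x70809
s_2 = InvRound(s_1, k_0) = 0x77A42

0x77A42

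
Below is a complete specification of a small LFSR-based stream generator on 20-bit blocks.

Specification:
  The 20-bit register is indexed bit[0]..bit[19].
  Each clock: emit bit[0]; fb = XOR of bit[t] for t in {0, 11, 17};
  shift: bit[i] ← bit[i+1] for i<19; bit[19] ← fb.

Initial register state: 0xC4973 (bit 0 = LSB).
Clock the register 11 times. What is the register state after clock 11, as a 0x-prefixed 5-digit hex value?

reg_0 = 0xC4973
clock 1: out=1, reg = 0x624B9
clock 2: out=1, reg = 0x3125C
clock 3: out=0, reg = 0x9892E
clock 4: out=0, reg = 0xCC497
clock 5: out=1, reg = 0xE624B
clock 6: out=1, reg = 0x73125
clock 7: out=1, reg = 0x39892
clock 8: out=0, reg = 0x1CC49
clock 9: out=1, reg = 0x0E624
clock 10: out=0, reg = 0x07312
clock 11: out=0, reg = 0x03989

0x03989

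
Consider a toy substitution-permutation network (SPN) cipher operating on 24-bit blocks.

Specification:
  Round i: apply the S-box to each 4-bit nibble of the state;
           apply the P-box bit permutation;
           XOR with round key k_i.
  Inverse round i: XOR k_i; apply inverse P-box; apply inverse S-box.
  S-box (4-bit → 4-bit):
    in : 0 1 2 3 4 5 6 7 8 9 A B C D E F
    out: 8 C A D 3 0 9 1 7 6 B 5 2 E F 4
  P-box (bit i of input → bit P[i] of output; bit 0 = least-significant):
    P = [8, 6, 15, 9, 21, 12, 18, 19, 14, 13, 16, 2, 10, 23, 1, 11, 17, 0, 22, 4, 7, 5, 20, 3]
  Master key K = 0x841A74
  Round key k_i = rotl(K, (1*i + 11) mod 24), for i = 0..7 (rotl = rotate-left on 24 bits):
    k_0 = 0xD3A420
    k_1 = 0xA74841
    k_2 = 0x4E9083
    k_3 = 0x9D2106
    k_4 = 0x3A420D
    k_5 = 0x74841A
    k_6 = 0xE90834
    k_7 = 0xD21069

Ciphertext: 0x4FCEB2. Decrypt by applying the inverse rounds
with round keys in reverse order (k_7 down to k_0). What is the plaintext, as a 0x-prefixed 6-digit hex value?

s_0 = ciphertext = 0x4FCEB2
s_1 = InvRound(s_0, k_7) = 0x32EBDD
s_2 = InvRound(s_1, k_6) = 0xE8C80E
s_3 = InvRound(s_2, k_5) = 0xF0A615
s_4 = InvRound(s_3, k_4) = 0x03440F
s_5 = InvRound(s_4, k_3) = 0x144417
s_6 = InvRound(s_5, k_2) = 0xB3762F
s_7 = InvRound(s_6, k_1) = 0xD53292
s_8 = InvRound(s_7, k_0) = 0x46B591

0x46B591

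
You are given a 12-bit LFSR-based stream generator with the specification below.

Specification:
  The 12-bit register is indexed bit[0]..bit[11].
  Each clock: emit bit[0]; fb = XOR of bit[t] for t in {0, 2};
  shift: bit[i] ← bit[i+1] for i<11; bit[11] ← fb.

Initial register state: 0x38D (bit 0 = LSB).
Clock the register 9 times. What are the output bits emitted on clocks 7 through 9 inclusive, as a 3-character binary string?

reg_0 = 0x38D
clock 1: out=1, reg = 0x1C6
clock 2: out=0, reg = 0x8E3
clock 3: out=1, reg = 0xC71
clock 4: out=1, reg = 0xE38
clock 5: out=0, reg = 0x71C
clock 6: out=0, reg = 0xB8E
clock 7: out=0, reg = 0xDC7
clock 8: out=1, reg = 0x6E3
clock 9: out=1, reg = 0xB71

011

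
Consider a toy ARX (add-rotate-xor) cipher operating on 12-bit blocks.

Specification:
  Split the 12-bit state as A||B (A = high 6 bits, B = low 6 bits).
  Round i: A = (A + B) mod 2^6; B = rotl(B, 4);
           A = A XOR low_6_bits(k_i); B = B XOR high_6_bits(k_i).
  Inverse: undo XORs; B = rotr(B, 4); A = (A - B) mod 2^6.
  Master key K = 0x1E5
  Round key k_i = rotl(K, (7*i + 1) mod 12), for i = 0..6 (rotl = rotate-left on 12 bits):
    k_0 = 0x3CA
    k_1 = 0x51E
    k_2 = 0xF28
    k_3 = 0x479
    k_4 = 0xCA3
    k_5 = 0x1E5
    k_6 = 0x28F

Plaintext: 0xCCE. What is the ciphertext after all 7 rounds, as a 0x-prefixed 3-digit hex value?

0x953

s_0 = plaintext = 0xCCE
s_1 = Round(s_0, k_0) = 0x2EC
s_2 = Round(s_1, k_1) = 0xA5F
s_3 = Round(s_2, k_2) = 0x80B
s_4 = Round(s_3, k_3) = 0x4A3
s_5 = Round(s_4, k_4) = 0x58A
s_6 = Round(s_5, k_5) = 0x165
s_7 = Round(s_6, k_6) = 0x953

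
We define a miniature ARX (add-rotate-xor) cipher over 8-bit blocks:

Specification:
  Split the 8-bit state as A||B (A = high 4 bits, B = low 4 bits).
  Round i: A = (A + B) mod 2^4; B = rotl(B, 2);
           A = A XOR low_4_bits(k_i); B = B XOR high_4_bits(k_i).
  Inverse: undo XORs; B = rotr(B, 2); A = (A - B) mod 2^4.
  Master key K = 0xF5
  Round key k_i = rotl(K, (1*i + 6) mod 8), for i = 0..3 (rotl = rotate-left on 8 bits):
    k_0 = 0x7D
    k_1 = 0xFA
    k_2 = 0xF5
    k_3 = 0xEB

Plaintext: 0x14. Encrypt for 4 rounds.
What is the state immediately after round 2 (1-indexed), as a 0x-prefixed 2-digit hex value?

s_0 = plaintext = 0x14
s_1 = Round(s_0, k_0) = 0x86
s_2 = Round(s_1, k_1) = 0x46
s_3 = Round(s_2, k_2) = 0xF6
s_4 = Round(s_3, k_3) = 0xE7

0x46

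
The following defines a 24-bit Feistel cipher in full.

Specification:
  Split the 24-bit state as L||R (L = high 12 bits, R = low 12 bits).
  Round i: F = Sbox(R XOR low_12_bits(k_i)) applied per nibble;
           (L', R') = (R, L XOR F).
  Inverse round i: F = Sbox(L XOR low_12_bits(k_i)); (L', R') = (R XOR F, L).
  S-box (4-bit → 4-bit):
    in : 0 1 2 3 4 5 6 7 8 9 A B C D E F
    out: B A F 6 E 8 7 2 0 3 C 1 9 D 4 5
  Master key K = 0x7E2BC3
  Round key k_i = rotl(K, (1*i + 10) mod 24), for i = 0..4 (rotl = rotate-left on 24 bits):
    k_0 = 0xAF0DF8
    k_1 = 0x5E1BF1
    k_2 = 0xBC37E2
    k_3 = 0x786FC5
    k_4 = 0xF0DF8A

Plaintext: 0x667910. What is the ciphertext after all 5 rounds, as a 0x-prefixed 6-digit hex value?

s_0 = plaintext = 0x667910
s_1 = Round(s_0, k_0) = 0x910827
s_2 = Round(s_1, k_1) = 0x827FC7
s_3 = Round(s_2, k_2) = 0xFC78DF
s_4 = Round(s_3, k_3) = 0x8DFD6B
s_5 = Round(s_4, k_4) = 0xD6B795

0xD6B795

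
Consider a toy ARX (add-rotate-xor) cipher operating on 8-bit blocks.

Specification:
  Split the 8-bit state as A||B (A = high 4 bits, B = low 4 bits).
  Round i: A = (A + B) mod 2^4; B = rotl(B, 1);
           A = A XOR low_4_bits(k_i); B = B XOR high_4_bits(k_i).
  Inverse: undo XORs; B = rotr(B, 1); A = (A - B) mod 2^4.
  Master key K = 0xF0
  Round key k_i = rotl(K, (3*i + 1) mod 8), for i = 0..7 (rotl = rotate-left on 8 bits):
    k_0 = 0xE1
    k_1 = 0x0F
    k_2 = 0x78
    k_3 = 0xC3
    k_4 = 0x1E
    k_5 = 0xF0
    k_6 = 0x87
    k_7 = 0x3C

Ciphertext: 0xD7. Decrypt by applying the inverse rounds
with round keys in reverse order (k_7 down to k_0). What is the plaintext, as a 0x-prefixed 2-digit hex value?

0x97

s_0 = ciphertext = 0xD7
s_1 = InvRound(s_0, k_7) = 0xF2
s_2 = InvRound(s_1, k_6) = 0x35
s_3 = InvRound(s_2, k_5) = 0xE5
s_4 = InvRound(s_3, k_4) = 0xE2
s_5 = InvRound(s_4, k_3) = 0x67
s_6 = InvRound(s_5, k_2) = 0xE0
s_7 = InvRound(s_6, k_1) = 0x10
s_8 = InvRound(s_7, k_0) = 0x97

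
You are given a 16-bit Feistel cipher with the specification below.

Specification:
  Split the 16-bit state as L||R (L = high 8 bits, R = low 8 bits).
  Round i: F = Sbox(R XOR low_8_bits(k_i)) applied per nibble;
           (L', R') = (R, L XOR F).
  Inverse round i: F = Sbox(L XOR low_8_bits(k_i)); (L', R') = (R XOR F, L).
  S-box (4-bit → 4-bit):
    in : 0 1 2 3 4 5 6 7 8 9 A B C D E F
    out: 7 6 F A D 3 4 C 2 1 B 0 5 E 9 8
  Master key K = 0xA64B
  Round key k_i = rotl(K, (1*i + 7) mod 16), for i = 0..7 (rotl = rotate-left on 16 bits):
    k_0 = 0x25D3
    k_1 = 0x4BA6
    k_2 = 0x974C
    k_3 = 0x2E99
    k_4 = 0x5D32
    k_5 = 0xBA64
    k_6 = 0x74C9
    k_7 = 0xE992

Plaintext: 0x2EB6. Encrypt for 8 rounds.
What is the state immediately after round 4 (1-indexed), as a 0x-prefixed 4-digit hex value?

0xD63E

s_0 = plaintext = 0x2EB6
s_1 = Round(s_0, k_0) = 0xB66D
s_2 = Round(s_1, k_1) = 0x6DE6
s_3 = Round(s_2, k_2) = 0xE6D6
s_4 = Round(s_3, k_3) = 0xD63E
s_5 = Round(s_4, k_4) = 0x3EA3
s_6 = Round(s_5, k_5) = 0xA362
s_7 = Round(s_6, k_6) = 0x6213
s_8 = Round(s_7, k_7) = 0x1344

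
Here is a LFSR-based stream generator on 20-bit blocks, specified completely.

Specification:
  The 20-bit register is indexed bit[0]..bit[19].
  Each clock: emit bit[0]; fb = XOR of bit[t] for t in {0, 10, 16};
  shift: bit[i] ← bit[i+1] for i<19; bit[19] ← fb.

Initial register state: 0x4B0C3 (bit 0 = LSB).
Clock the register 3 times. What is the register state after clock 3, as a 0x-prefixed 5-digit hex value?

0x69618

reg_0 = 0x4B0C3
clock 1: out=1, reg = 0xA5861
clock 2: out=1, reg = 0xD2C30
clock 3: out=0, reg = 0x69618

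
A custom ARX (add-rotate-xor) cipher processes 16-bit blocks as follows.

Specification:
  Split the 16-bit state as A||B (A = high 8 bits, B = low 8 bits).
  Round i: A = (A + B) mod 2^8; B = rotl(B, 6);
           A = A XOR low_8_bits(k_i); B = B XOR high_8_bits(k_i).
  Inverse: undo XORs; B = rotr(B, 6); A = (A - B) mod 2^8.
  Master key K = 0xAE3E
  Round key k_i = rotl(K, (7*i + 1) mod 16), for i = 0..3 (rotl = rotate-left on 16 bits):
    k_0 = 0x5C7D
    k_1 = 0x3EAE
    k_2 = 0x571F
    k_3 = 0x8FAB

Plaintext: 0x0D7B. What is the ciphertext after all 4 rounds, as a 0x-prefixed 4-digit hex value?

0xF3B3

s_0 = plaintext = 0x0D7B
s_1 = Round(s_0, k_0) = 0xF582
s_2 = Round(s_1, k_1) = 0xD99E
s_3 = Round(s_2, k_2) = 0x68F0
s_4 = Round(s_3, k_3) = 0xF3B3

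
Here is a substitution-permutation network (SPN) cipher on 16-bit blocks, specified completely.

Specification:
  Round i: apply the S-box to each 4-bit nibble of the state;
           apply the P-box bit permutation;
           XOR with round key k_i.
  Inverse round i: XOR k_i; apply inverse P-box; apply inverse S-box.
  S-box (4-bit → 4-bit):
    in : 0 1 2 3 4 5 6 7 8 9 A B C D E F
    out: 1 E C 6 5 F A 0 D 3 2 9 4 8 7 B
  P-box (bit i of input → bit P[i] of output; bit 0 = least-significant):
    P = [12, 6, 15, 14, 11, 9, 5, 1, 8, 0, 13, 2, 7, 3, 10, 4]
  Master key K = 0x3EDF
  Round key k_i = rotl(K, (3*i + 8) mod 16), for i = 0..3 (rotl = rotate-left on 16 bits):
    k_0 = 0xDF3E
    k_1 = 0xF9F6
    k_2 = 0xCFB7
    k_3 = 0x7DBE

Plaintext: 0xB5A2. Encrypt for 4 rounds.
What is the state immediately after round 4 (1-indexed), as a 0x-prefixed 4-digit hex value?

0x6A24

s_0 = plaintext = 0xB5A2
s_1 = Round(s_0, k_0) = 0x3CAB
s_2 = Round(s_1, k_1) = 0x8FFE
s_3 = Round(s_2, k_2) = 0x5060
s_4 = Round(s_3, k_3) = 0x6A24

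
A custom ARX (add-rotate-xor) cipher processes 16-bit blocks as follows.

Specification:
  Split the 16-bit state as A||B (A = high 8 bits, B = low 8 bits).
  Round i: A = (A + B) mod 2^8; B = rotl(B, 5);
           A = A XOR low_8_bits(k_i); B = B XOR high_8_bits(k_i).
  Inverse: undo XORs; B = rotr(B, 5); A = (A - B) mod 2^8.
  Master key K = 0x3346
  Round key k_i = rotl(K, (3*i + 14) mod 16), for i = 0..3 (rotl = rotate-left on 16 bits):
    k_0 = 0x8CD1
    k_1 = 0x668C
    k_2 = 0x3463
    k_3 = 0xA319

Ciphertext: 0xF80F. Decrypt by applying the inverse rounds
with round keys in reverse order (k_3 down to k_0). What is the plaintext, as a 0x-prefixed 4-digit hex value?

0x045F

s_0 = ciphertext = 0xF80F
s_1 = InvRound(s_0, k_3) = 0x7C65
s_2 = InvRound(s_1, k_2) = 0x958A
s_3 = InvRound(s_2, k_1) = 0xB267
s_4 = InvRound(s_3, k_0) = 0x045F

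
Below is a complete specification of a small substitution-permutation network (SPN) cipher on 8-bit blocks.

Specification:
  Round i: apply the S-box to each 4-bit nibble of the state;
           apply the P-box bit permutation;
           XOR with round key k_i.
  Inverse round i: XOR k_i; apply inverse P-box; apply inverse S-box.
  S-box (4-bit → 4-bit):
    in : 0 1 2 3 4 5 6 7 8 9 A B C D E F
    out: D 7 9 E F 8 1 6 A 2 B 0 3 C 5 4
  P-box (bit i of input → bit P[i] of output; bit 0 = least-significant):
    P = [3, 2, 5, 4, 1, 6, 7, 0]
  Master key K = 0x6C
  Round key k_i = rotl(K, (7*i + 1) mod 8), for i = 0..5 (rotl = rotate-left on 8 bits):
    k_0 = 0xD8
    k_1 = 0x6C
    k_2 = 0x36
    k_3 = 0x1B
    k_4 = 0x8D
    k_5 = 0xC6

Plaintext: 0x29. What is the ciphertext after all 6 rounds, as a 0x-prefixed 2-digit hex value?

0x33

s_0 = plaintext = 0x29
s_1 = Round(s_0, k_0) = 0xDF
s_2 = Round(s_1, k_1) = 0xCD
s_3 = Round(s_2, k_2) = 0x44
s_4 = Round(s_3, k_3) = 0xE4
s_5 = Round(s_4, k_4) = 0x33
s_6 = Round(s_5, k_5) = 0x33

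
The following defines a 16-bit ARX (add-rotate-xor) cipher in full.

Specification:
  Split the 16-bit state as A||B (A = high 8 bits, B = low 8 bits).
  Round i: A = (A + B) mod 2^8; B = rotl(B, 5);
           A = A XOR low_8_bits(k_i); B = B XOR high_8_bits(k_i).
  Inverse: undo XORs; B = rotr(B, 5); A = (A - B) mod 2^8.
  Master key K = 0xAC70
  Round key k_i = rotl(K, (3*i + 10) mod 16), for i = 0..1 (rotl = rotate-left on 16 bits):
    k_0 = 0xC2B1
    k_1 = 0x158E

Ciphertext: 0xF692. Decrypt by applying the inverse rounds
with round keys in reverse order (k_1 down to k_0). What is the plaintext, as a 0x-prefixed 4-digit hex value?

s_0 = ciphertext = 0xF692
s_1 = InvRound(s_0, k_1) = 0x3C3C
s_2 = InvRound(s_1, k_0) = 0x96F7

0x96F7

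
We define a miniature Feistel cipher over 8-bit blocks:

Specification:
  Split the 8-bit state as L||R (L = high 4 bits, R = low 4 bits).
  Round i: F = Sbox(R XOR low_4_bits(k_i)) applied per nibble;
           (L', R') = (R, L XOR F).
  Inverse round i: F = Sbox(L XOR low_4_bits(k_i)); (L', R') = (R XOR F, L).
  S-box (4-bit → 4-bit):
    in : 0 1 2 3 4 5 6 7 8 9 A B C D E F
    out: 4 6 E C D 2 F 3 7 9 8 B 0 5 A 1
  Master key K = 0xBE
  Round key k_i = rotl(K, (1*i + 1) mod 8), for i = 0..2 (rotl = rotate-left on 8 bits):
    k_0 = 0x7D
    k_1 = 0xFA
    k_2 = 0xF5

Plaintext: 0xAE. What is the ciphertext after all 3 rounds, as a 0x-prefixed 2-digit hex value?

s_0 = plaintext = 0xAE
s_1 = Round(s_0, k_0) = 0xE6
s_2 = Round(s_1, k_1) = 0x6E
s_3 = Round(s_2, k_2) = 0xED

0xED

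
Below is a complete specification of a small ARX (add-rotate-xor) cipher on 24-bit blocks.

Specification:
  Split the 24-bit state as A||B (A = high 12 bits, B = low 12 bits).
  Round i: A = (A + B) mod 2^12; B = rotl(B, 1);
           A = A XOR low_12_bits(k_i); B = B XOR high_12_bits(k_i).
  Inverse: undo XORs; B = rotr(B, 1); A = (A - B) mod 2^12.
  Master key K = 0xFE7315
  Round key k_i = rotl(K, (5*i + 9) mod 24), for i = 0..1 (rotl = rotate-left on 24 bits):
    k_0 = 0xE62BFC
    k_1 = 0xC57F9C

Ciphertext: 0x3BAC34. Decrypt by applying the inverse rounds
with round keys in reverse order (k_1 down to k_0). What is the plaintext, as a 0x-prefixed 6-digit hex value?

s_0 = ciphertext = 0x3BAC34
s_1 = InvRound(s_0, k_1) = 0x3F5831
s_2 = InvRound(s_1, k_0) = 0xCE0B29

0xCE0B29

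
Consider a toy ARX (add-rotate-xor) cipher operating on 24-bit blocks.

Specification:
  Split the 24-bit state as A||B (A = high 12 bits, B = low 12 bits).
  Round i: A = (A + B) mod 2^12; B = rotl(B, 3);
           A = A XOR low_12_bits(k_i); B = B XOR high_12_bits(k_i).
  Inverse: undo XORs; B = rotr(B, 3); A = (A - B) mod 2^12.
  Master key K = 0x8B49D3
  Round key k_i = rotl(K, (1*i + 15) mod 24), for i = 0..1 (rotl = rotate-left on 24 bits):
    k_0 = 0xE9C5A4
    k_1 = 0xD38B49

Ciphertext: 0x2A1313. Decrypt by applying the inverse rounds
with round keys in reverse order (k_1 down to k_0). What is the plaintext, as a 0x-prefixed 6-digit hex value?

s_0 = ciphertext = 0x2A1313
s_1 = InvRound(s_0, k_1) = 0x2237C5
s_2 = InvRound(s_1, k_0) = 0x45C32B

0x45C32B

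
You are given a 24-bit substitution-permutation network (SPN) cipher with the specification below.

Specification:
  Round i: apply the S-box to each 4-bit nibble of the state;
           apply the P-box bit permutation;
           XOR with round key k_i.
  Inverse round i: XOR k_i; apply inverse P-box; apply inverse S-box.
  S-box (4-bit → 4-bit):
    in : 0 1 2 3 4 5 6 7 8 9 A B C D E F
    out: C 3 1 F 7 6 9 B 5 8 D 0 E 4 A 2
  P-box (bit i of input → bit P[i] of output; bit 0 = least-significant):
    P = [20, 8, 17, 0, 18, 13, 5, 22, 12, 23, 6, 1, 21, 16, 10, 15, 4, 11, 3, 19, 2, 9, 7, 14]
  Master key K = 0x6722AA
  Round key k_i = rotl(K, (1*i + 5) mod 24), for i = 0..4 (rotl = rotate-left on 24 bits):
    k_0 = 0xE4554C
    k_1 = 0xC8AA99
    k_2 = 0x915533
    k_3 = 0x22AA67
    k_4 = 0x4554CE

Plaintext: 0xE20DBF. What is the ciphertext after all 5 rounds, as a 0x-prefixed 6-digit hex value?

s_0 = plaintext = 0xE20DBF
s_1 = Round(s_0, k_0) = 0xE4921C
s_2 = Round(s_1, k_1) = 0xCE5180
s_3 = Round(s_2, k_2) = 0x1E0B92
s_4 = Round(s_3, k_3) = 0x7A2463
s_5 = Round(s_4, k_4) = 0xBB0793

0xBB0793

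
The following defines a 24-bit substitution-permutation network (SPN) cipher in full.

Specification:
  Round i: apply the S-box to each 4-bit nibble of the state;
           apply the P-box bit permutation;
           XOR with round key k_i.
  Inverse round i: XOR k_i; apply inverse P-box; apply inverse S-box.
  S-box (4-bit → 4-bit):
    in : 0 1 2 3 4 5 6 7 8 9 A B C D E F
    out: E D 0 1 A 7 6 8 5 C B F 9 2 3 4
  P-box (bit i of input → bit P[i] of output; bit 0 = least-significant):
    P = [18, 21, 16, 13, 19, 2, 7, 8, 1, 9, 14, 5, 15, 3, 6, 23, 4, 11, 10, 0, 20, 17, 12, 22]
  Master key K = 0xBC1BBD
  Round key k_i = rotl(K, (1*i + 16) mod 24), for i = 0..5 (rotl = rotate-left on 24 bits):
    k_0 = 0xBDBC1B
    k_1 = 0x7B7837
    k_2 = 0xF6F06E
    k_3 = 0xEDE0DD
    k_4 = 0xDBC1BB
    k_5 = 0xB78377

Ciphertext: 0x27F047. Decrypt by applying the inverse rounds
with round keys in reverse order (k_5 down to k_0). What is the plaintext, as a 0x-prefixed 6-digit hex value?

s_0 = ciphertext = 0x27F047
s_1 = InvRound(s_0, k_5) = 0x837077
s_2 = InvRound(s_1, k_4) = 0x1252B7
s_3 = InvRound(s_2, k_3) = 0xB2BA3B
s_4 = InvRound(s_3, k_2) = 0x7AF6D3
s_5 = InvRound(s_4, k_1) = 0x26846F
s_6 = InvRound(s_5, k_0) = 0x5E97E9

0x5E97E9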